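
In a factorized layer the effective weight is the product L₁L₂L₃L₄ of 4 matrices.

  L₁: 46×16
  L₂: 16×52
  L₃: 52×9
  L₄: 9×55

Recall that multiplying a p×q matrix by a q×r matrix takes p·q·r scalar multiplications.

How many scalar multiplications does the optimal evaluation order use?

36882

Adjacent pairs: L₁L₂ = 46·16·52 = 38272; L₂L₃ = 16·52·9 = 7488; L₃L₄ = 52·9·55 = 25740.
Length 3: L₁..L₃: k=1: 0+7488+46·16·9=14112; k=2: 38272+0+46·52·9=59800 → min 14112 | L₂..L₄: k=2: 0+25740+16·52·55=71500; k=3: 7488+0+16·9·55=15408 → min 15408.
Length 4: L₁..L₄: k=1: 0+15408+46·16·55=55888; k=2: 38272+25740+46·52·55=195572; k=3: 14112+0+46·9·55=36882 → min 36882.
Optimal order: ((L₁(L₂L₃))L₄) with cost 36882.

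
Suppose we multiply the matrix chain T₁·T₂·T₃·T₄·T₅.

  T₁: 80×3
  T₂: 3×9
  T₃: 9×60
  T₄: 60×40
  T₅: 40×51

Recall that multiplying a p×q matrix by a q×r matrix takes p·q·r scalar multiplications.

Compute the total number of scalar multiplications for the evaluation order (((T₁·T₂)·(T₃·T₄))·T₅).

215760

(T₁·T₂): 80×3 by 3×9 → 80×9, cost 80·3·9 = 2160
(T₃·T₄): 9×60 by 60×40 → 9×40, cost 9·60·40 = 21600
((T₁·T₂)·(T₃·T₄)): 80×9 by 9×40 → 80×40, cost 80·9·40 = 28800; cumulative 52560
(((T₁·T₂)·(T₃·T₄))·T₅): 80×40 by 40×51 → 80×51, cost 80·40·51 = 163200; cumulative 215760
Total: 215760 scalar multiplications.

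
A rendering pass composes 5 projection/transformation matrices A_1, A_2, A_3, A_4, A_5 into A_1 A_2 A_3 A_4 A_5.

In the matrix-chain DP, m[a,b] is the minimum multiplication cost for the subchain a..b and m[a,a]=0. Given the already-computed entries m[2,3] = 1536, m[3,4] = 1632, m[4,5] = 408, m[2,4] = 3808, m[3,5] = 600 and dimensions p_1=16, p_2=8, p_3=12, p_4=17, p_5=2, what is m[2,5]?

m[2,5] = min over k∈[2,4] of m[2,k]+m[k+1,5]+p_{1}·p_k·p_{5}.
k=2: 0 + 600 + 16·8·2 = 856; k=3: 1536 + 408 + 16·12·2 = 2328; k=4: 3808 + 0 + 16·17·2 = 4352.
Minimum: 856 at k=2.

856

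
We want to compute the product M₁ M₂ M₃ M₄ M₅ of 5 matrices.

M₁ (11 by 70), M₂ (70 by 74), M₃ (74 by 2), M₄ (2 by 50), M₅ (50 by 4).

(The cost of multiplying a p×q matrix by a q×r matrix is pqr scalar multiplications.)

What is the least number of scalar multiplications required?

Adjacent pairs: M₁M₂ = 11·70·74 = 56980; M₂M₃ = 70·74·2 = 10360; M₃M₄ = 74·2·50 = 7400; M₄M₅ = 2·50·4 = 400.
Length 3: M₁..M₃: k=1: 0+10360+11·70·2=11900; k=2: 56980+0+11·74·2=58608 → min 11900 | M₂..M₄: k=2: 0+7400+70·74·50=266400; k=3: 10360+0+70·2·50=17360 → min 17360 | M₃..M₅: k=3: 0+400+74·2·4=992; k=4: 7400+0+74·50·4=22200 → min 992.
Length 4: M₁..M₄: k=1: 0+17360+11·70·50=55860; k=2: 56980+7400+11·74·50=105080; k=3: 11900+0+11·2·50=13000 → min 13000 | M₂..M₅: k=2: 0+992+70·74·4=21712; k=3: 10360+400+70·2·4=11320; k=4: 17360+0+70·50·4=31360 → min 11320.
Length 5: M₁..M₅: k=1: 0+11320+11·70·4=14400; k=2: 56980+992+11·74·4=61228; k=3: 11900+400+11·2·4=12388; k=4: 13000+0+11·50·4=15200 → min 12388.
Optimal order: ((M₁ (M₂ M₃)) (M₄ M₅)) with cost 12388.

12388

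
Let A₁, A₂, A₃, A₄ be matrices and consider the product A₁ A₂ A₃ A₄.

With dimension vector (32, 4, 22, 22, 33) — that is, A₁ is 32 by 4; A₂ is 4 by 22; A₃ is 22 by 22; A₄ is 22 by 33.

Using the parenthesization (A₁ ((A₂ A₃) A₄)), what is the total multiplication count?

(A₂ A₃): 4×22 by 22×22 → 4×22, cost 4·22·22 = 1936
((A₂ A₃) A₄): 4×22 by 22×33 → 4×33, cost 4·22·33 = 2904; cumulative 4840
(A₁ ((A₂ A₃) A₄)): 32×4 by 4×33 → 32×33, cost 32·4·33 = 4224; cumulative 9064
Total: 9064 scalar multiplications.

9064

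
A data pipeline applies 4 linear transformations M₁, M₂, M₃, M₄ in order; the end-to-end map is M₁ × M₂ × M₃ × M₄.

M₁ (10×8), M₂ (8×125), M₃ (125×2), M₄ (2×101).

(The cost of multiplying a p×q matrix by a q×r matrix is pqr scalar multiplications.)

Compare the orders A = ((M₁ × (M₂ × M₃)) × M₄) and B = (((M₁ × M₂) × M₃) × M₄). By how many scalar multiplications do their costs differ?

Order A = ((M₁ × (M₂ × M₃)) × M₄): (M₂ × M₃): 8×125 by 125×2 → 8×2, cost 8·125·2 = 2000; (M₁ × (M₂ × M₃)): 10×8 by 8×2 → 10×2, cost 10·8·2 = 160; cumulative 2160; ((M₁ × (M₂ × M₃)) × M₄): 10×2 by 2×101 → 10×101, cost 10·2·101 = 2020; cumulative 4180. Total 4180.
Order B = (((M₁ × M₂) × M₃) × M₄): (M₁ × M₂): 10×8 by 8×125 → 10×125, cost 10·8·125 = 10000; ((M₁ × M₂) × M₃): 10×125 by 125×2 → 10×2, cost 10·125·2 = 2500; cumulative 12500; (((M₁ × M₂) × M₃) × M₄): 10×2 by 2×101 → 10×101, cost 10·2·101 = 2020; cumulative 14520. Total 14520.
Difference: |4180 − 14520| = 10340.

10340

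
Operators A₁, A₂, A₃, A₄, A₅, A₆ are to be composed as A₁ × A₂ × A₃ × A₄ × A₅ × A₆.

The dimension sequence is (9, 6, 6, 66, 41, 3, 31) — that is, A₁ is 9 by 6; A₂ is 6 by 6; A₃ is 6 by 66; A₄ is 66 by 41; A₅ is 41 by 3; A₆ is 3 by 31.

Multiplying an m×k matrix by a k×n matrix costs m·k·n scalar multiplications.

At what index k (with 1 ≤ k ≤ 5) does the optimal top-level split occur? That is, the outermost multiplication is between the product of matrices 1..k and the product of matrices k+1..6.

Adjacent pairs: A₁A₂ = 9·6·6 = 324; A₂A₃ = 6·6·66 = 2376; A₃A₄ = 6·66·41 = 16236; A₄A₅ = 66·41·3 = 8118; A₅A₆ = 41·3·31 = 3813.
Length 3: A₁..A₃: k=1: 0+2376+9·6·66=5940; k=2: 324+0+9·6·66=3888 → min 3888 | A₂..A₄: k=2: 0+16236+6·6·41=17712; k=3: 2376+0+6·66·41=18612 → min 17712 | A₃..A₅: k=3: 0+8118+6·66·3=9306; k=4: 16236+0+6·41·3=16974 → min 9306 | A₄..A₆: k=4: 0+3813+66·41·31=87699; k=5: 8118+0+66·3·31=14256 → min 14256.
Length 4: A₁..A₄: k=1: 0+17712+9·6·41=19926; k=2: 324+16236+9·6·41=18774; k=3: 3888+0+9·66·41=28242 → min 18774 | A₂..A₅: k=2: 0+9306+6·6·3=9414; k=3: 2376+8118+6·66·3=11682; k=4: 17712+0+6·41·3=18450 → min 9414 | A₃..A₆: k=3: 0+14256+6·66·31=26532; k=4: 16236+3813+6·41·31=27675; k=5: 9306+0+6·3·31=9864 → min 9864.
Length 5: A₁..A₅: k=1: 0+9414+9·6·3=9576; k=2: 324+9306+9·6·3=9792; k=3: 3888+8118+9·66·3=13788; k=4: 18774+0+9·41·3=19881 → min 9576 | A₂..A₆: k=2: 0+9864+6·6·31=10980; k=3: 2376+14256+6·66·31=28908; k=4: 17712+3813+6·41·31=29151; k=5: 9414+0+6·3·31=9972 → min 9972.
Top-level splits: k=1: (A₁..A₁)·(A₂..A₆) → 0+9972+9·6·31 = 11646; k=2: (A₁..A₂)·(A₃..A₆) → 324+9864+9·6·31 = 11862; k=3: (A₁..A₃)·(A₄..A₆) → 3888+14256+9·66·31 = 36558; k=4: (A₁..A₄)·(A₅..A₆) → 18774+3813+9·41·31 = 34026; k=5: (A₁..A₅)·(A₆..A₆) → 9576+0+9·3·31 = 10413.
Best split is after A₅, i.e. k = 5.

5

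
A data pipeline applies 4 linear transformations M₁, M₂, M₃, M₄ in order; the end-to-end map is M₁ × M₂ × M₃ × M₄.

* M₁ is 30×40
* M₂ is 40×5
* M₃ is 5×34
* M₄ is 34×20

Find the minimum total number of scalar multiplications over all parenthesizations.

12400

Adjacent pairs: M₁M₂ = 30·40·5 = 6000; M₂M₃ = 40·5·34 = 6800; M₃M₄ = 5·34·20 = 3400.
Length 3: M₁..M₃: k=1: 0+6800+30·40·34=47600; k=2: 6000+0+30·5·34=11100 → min 11100 | M₂..M₄: k=2: 0+3400+40·5·20=7400; k=3: 6800+0+40·34·20=34000 → min 7400.
Length 4: M₁..M₄: k=1: 0+7400+30·40·20=31400; k=2: 6000+3400+30·5·20=12400; k=3: 11100+0+30·34·20=31500 → min 12400.
Optimal order: ((M₁ × M₂) × (M₃ × M₄)) with cost 12400.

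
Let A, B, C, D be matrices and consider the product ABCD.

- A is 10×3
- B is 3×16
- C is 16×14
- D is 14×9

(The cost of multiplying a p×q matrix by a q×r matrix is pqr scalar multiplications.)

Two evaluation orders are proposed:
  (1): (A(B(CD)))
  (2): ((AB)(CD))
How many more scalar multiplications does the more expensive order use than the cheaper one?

Order (1) = (A(B(CD))): (CD): 16×14 by 14×9 → 16×9, cost 16·14·9 = 2016; (B(CD)): 3×16 by 16×9 → 3×9, cost 3·16·9 = 432; cumulative 2448; (A(B(CD))): 10×3 by 3×9 → 10×9, cost 10·3·9 = 270; cumulative 2718. Total 2718.
Order (2) = ((AB)(CD)): (AB): 10×3 by 3×16 → 10×16, cost 10·3·16 = 480; (CD): 16×14 by 14×9 → 16×9, cost 16·14·9 = 2016; ((AB)(CD)): 10×16 by 16×9 → 10×9, cost 10·16·9 = 1440; cumulative 3936. Total 3936.
Difference: |2718 − 3936| = 1218.

1218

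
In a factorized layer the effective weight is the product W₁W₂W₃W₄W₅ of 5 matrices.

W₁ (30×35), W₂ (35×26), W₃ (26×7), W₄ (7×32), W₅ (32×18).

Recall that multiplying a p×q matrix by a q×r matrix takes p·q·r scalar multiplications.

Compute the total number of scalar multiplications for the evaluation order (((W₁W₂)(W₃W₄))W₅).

(W₁W₂): 30×35 by 35×26 → 30×26, cost 30·35·26 = 27300
(W₃W₄): 26×7 by 7×32 → 26×32, cost 26·7·32 = 5824
((W₁W₂)(W₃W₄)): 30×26 by 26×32 → 30×32, cost 30·26·32 = 24960; cumulative 58084
(((W₁W₂)(W₃W₄))W₅): 30×32 by 32×18 → 30×18, cost 30·32·18 = 17280; cumulative 75364
Total: 75364 scalar multiplications.

75364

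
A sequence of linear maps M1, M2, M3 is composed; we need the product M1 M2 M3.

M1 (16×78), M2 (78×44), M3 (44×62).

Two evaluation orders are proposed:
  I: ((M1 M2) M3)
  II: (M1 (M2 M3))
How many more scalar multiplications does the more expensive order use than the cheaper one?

Order I = ((M1 M2) M3): (M1 M2): 16×78 by 78×44 → 16×44, cost 16·78·44 = 54912; ((M1 M2) M3): 16×44 by 44×62 → 16×62, cost 16·44·62 = 43648; cumulative 98560. Total 98560.
Order II = (M1 (M2 M3)): (M2 M3): 78×44 by 44×62 → 78×62, cost 78·44·62 = 212784; (M1 (M2 M3)): 16×78 by 78×62 → 16×62, cost 16·78·62 = 77376; cumulative 290160. Total 290160.
Difference: |98560 − 290160| = 191600.

191600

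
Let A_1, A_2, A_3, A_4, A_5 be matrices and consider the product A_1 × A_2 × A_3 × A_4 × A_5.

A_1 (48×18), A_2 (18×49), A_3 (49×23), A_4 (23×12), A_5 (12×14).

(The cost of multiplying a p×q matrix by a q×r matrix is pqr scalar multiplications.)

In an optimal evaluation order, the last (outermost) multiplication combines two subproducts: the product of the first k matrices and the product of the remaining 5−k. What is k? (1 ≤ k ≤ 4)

1

Adjacent pairs: A_1A_2 = 48·18·49 = 42336; A_2A_3 = 18·49·23 = 20286; A_3A_4 = 49·23·12 = 13524; A_4A_5 = 23·12·14 = 3864.
Length 3: A_1..A_3: k=1: 0+20286+48·18·23=40158; k=2: 42336+0+48·49·23=96432 → min 40158 | A_2..A_4: k=2: 0+13524+18·49·12=24108; k=3: 20286+0+18·23·12=25254 → min 24108 | A_3..A_5: k=3: 0+3864+49·23·14=19642; k=4: 13524+0+49·12·14=21756 → min 19642.
Length 4: A_1..A_4: k=1: 0+24108+48·18·12=34476; k=2: 42336+13524+48·49·12=84084; k=3: 40158+0+48·23·12=53406 → min 34476 | A_2..A_5: k=2: 0+19642+18·49·14=31990; k=3: 20286+3864+18·23·14=29946; k=4: 24108+0+18·12·14=27132 → min 27132.
Top-level splits: k=1: (A_1..A_1)·(A_2..A_5) → 0+27132+48·18·14 = 39228; k=2: (A_1..A_2)·(A_3..A_5) → 42336+19642+48·49·14 = 94906; k=3: (A_1..A_3)·(A_4..A_5) → 40158+3864+48·23·14 = 59478; k=4: (A_1..A_4)·(A_5..A_5) → 34476+0+48·12·14 = 42540.
Best split is after A_1, i.e. k = 1.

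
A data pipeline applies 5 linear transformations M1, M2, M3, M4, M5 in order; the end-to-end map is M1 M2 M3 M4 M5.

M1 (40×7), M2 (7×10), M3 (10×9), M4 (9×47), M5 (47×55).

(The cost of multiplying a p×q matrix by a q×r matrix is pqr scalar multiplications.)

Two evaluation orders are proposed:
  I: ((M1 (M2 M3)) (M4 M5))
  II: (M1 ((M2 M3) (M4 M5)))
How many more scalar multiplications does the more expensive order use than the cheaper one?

Order I = ((M1 (M2 M3)) (M4 M5)): (M2 M3): 7×10 by 10×9 → 7×9, cost 7·10·9 = 630; (M1 (M2 M3)): 40×7 by 7×9 → 40×9, cost 40·7·9 = 2520; cumulative 3150; (M4 M5): 9×47 by 47×55 → 9×55, cost 9·47·55 = 23265; ((M1 (M2 M3)) (M4 M5)): 40×9 by 9×55 → 40×55, cost 40·9·55 = 19800; cumulative 46215. Total 46215.
Order II = (M1 ((M2 M3) (M4 M5))): (M2 M3): 7×10 by 10×9 → 7×9, cost 7·10·9 = 630; (M4 M5): 9×47 by 47×55 → 9×55, cost 9·47·55 = 23265; ((M2 M3) (M4 M5)): 7×9 by 9×55 → 7×55, cost 7·9·55 = 3465; cumulative 27360; (M1 ((M2 M3) (M4 M5))): 40×7 by 7×55 → 40×55, cost 40·7·55 = 15400; cumulative 42760. Total 42760.
Difference: |46215 − 42760| = 3455.

3455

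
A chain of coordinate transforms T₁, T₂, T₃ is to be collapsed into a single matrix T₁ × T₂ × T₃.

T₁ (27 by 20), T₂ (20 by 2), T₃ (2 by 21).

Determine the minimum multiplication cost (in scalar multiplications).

Order (T₁ × (T₂ × T₃)): (T₂ × T₃): 20×2 by 2×21 → 20×21, cost 20·2·21 = 840; (T₁ × (T₂ × T₃)): 27×20 by 20×21 → 27×21, cost 27·20·21 = 11340; cumulative 12180. Total 12180.
Order ((T₁ × T₂) × T₃): (T₁ × T₂): 27×20 by 20×2 → 27×2, cost 27·20·2 = 1080; ((T₁ × T₂) × T₃): 27×2 by 2×21 → 27×21, cost 27·2·21 = 1134; cumulative 2214. Total 2214.
Minimum: 2214.

2214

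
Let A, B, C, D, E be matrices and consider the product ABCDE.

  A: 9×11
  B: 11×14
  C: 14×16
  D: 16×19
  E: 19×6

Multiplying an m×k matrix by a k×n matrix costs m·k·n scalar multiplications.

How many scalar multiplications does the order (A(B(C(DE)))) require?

4686

(DE): 16×19 by 19×6 → 16×6, cost 16·19·6 = 1824
(C(DE)): 14×16 by 16×6 → 14×6, cost 14·16·6 = 1344; cumulative 3168
(B(C(DE))): 11×14 by 14×6 → 11×6, cost 11·14·6 = 924; cumulative 4092
(A(B(C(DE)))): 9×11 by 11×6 → 9×6, cost 9·11·6 = 594; cumulative 4686
Total: 4686 scalar multiplications.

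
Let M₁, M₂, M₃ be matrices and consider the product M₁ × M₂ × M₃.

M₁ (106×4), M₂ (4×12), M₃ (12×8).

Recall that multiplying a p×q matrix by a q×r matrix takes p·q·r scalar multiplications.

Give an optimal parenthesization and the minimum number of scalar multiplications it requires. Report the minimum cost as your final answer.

(M₁ × (M₂ × M₃)): cost 3776.
((M₁ × M₂) × M₃): cost 15264.
Optimal: (M₁ × (M₂ × M₃)) with cost 3776.

3776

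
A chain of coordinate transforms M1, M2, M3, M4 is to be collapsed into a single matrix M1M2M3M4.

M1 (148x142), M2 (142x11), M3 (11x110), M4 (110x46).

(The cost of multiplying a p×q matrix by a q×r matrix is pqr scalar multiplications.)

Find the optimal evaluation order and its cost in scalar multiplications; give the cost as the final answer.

Adjacent pairs: M1M2 = 148·142·11 = 231176; M2M3 = 142·11·110 = 171820; M3M4 = 11·110·46 = 55660.
Length 3: M1..M3: k=1: 0+171820+148·142·110=2483580; k=2: 231176+0+148·11·110=410256 → min 410256 | M2..M4: k=2: 0+55660+142·11·46=127512; k=3: 171820+0+142·110·46=890340 → min 127512.
Length 4: M1..M4: k=1: 0+127512+148·142·46=1094248; k=2: 231176+55660+148·11·46=361724; k=3: 410256+0+148·110·46=1159136 → min 361724.
Optimal parenthesization: ((M1M2)(M3M4)) with cost 361724.

361724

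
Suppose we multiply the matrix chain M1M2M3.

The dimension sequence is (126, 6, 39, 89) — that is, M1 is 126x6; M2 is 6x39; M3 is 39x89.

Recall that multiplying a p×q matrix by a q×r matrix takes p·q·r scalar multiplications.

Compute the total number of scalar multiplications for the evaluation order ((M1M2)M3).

466830

(M1M2): 126×6 by 6×39 → 126×39, cost 126·6·39 = 29484
((M1M2)M3): 126×39 by 39×89 → 126×89, cost 126·39·89 = 437346; cumulative 466830
Total: 466830 scalar multiplications.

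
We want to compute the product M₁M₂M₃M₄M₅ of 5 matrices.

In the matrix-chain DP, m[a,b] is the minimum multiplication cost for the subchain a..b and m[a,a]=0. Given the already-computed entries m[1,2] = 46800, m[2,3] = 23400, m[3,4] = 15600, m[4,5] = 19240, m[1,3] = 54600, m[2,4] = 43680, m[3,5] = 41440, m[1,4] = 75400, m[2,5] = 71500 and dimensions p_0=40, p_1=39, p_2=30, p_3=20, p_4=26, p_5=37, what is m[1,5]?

103440

m[1,5] = min over k∈[1,4] of m[1,k]+m[k+1,5]+p_{0}·p_k·p_{5}.
k=1: 0 + 71500 + 40·39·37 = 129220; k=2: 46800 + 41440 + 40·30·37 = 132640; k=3: 54600 + 19240 + 40·20·37 = 103440; k=4: 75400 + 0 + 40·26·37 = 113880.
Minimum: 103440 at k=3.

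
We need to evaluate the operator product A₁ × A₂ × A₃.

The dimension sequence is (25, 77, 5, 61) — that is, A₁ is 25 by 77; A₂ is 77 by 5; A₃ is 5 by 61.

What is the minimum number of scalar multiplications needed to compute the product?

17250

Order (A₁ × (A₂ × A₃)): (A₂ × A₃): 77×5 by 5×61 → 77×61, cost 77·5·61 = 23485; (A₁ × (A₂ × A₃)): 25×77 by 77×61 → 25×61, cost 25·77·61 = 117425; cumulative 140910. Total 140910.
Order ((A₁ × A₂) × A₃): (A₁ × A₂): 25×77 by 77×5 → 25×5, cost 25·77·5 = 9625; ((A₁ × A₂) × A₃): 25×5 by 5×61 → 25×61, cost 25·5·61 = 7625; cumulative 17250. Total 17250.
Minimum: 17250.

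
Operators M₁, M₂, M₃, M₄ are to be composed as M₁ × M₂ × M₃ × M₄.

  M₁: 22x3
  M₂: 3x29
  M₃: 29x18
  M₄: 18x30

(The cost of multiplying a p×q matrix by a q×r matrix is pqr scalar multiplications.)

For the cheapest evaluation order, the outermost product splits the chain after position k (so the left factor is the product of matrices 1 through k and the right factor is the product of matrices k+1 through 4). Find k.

1

Adjacent pairs: M₁M₂ = 22·3·29 = 1914; M₂M₃ = 3·29·18 = 1566; M₃M₄ = 29·18·30 = 15660.
Length 3: M₁..M₃: k=1: 0+1566+22·3·18=2754; k=2: 1914+0+22·29·18=13398 → min 2754 | M₂..M₄: k=2: 0+15660+3·29·30=18270; k=3: 1566+0+3·18·30=3186 → min 3186.
Top-level splits: k=1: (M₁..M₁)·(M₂..M₄) → 0+3186+22·3·30 = 5166; k=2: (M₁..M₂)·(M₃..M₄) → 1914+15660+22·29·30 = 36714; k=3: (M₁..M₃)·(M₄..M₄) → 2754+0+22·18·30 = 14634.
Best split is after M₁, i.e. k = 1.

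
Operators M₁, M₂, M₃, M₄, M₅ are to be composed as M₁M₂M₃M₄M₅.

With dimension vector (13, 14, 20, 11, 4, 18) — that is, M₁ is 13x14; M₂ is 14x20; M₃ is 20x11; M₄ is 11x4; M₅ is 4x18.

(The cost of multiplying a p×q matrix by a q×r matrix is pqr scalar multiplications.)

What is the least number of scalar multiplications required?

Adjacent pairs: M₁M₂ = 13·14·20 = 3640; M₂M₃ = 14·20·11 = 3080; M₃M₄ = 20·11·4 = 880; M₄M₅ = 11·4·18 = 792.
Length 3: M₁..M₃: k=1: 0+3080+13·14·11=5082; k=2: 3640+0+13·20·11=6500 → min 5082 | M₂..M₄: k=2: 0+880+14·20·4=2000; k=3: 3080+0+14·11·4=3696 → min 2000 | M₃..M₅: k=3: 0+792+20·11·18=4752; k=4: 880+0+20·4·18=2320 → min 2320.
Length 4: M₁..M₄: k=1: 0+2000+13·14·4=2728; k=2: 3640+880+13·20·4=5560; k=3: 5082+0+13·11·4=5654 → min 2728 | M₂..M₅: k=2: 0+2320+14·20·18=7360; k=3: 3080+792+14·11·18=6644; k=4: 2000+0+14·4·18=3008 → min 3008.
Length 5: M₁..M₅: k=1: 0+3008+13·14·18=6284; k=2: 3640+2320+13·20·18=10640; k=3: 5082+792+13·11·18=8448; k=4: 2728+0+13·4·18=3664 → min 3664.
Optimal order: ((M₁(M₂(M₃M₄)))M₅) with cost 3664.

3664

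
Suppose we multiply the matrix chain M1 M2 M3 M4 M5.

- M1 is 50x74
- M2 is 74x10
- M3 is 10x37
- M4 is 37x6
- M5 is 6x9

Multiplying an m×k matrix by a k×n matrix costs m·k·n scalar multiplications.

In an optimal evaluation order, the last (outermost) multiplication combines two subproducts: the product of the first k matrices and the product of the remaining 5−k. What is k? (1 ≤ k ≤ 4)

Adjacent pairs: M1M2 = 50·74·10 = 37000; M2M3 = 74·10·37 = 27380; M3M4 = 10·37·6 = 2220; M4M5 = 37·6·9 = 1998.
Length 3: M1..M3: k=1: 0+27380+50·74·37=164280; k=2: 37000+0+50·10·37=55500 → min 55500 | M2..M4: k=2: 0+2220+74·10·6=6660; k=3: 27380+0+74·37·6=43808 → min 6660 | M3..M5: k=3: 0+1998+10·37·9=5328; k=4: 2220+0+10·6·9=2760 → min 2760.
Length 4: M1..M4: k=1: 0+6660+50·74·6=28860; k=2: 37000+2220+50·10·6=42220; k=3: 55500+0+50·37·6=66600 → min 28860 | M2..M5: k=2: 0+2760+74·10·9=9420; k=3: 27380+1998+74·37·9=54020; k=4: 6660+0+74·6·9=10656 → min 9420.
Top-level splits: k=1: (M1..M1)·(M2..M5) → 0+9420+50·74·9 = 42720; k=2: (M1..M2)·(M3..M5) → 37000+2760+50·10·9 = 44260; k=3: (M1..M3)·(M4..M5) → 55500+1998+50·37·9 = 74148; k=4: (M1..M4)·(M5..M5) → 28860+0+50·6·9 = 31560.
Best split is after M4, i.e. k = 4.

4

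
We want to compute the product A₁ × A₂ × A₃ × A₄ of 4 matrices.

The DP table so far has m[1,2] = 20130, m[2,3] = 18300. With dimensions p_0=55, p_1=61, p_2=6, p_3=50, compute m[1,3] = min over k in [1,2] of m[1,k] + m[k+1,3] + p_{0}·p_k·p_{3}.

m[1,3] = min over k∈[1,2] of m[1,k]+m[k+1,3]+p_{0}·p_k·p_{3}.
k=1: 0 + 18300 + 55·61·50 = 186050; k=2: 20130 + 0 + 55·6·50 = 36630.
Minimum: 36630 at k=2.

36630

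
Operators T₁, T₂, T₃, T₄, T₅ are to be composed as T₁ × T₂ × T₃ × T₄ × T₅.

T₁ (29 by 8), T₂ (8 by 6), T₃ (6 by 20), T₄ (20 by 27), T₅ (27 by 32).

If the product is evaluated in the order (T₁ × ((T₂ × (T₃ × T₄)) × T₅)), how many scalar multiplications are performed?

(T₃ × T₄): 6×20 by 20×27 → 6×27, cost 6·20·27 = 3240
(T₂ × (T₃ × T₄)): 8×6 by 6×27 → 8×27, cost 8·6·27 = 1296; cumulative 4536
((T₂ × (T₃ × T₄)) × T₅): 8×27 by 27×32 → 8×32, cost 8·27·32 = 6912; cumulative 11448
(T₁ × ((T₂ × (T₃ × T₄)) × T₅)): 29×8 by 8×32 → 29×32, cost 29·8·32 = 7424; cumulative 18872
Total: 18872 scalar multiplications.

18872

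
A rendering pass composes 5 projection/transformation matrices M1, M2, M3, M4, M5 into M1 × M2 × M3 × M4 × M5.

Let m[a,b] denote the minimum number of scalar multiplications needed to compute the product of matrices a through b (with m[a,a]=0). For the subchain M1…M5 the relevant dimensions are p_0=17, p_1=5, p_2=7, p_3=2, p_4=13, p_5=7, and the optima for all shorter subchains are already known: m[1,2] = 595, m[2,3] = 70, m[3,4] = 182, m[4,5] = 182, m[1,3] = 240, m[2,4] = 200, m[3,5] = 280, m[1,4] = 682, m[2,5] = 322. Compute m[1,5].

m[1,5] = min over k∈[1,4] of m[1,k]+m[k+1,5]+p_{0}·p_k·p_{5}.
k=1: 0 + 322 + 17·5·7 = 917; k=2: 595 + 280 + 17·7·7 = 1708; k=3: 240 + 182 + 17·2·7 = 660; k=4: 682 + 0 + 17·13·7 = 2229.
Minimum: 660 at k=3.

660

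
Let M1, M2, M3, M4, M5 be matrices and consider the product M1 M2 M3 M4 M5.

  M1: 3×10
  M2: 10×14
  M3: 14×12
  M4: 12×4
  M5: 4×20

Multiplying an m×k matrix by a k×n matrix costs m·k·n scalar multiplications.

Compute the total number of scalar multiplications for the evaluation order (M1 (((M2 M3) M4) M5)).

3560

(M2 M3): 10×14 by 14×12 → 10×12, cost 10·14·12 = 1680
((M2 M3) M4): 10×12 by 12×4 → 10×4, cost 10·12·4 = 480; cumulative 2160
(((M2 M3) M4) M5): 10×4 by 4×20 → 10×20, cost 10·4·20 = 800; cumulative 2960
(M1 (((M2 M3) M4) M5)): 3×10 by 10×20 → 3×20, cost 3·10·20 = 600; cumulative 3560
Total: 3560 scalar multiplications.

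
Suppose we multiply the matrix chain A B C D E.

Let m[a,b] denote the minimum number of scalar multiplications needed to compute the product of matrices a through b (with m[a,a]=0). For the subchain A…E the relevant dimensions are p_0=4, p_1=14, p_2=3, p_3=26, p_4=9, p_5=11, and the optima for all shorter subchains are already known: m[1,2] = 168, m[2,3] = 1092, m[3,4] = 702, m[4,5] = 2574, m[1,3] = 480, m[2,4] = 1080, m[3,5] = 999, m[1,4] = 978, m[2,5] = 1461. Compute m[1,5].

m[1,5] = min over k∈[1,4] of m[1,k]+m[k+1,5]+p_{0}·p_k·p_{5}.
k=1: 0 + 1461 + 4·14·11 = 2077; k=2: 168 + 999 + 4·3·11 = 1299; k=3: 480 + 2574 + 4·26·11 = 4198; k=4: 978 + 0 + 4·9·11 = 1374.
Minimum: 1299 at k=2.

1299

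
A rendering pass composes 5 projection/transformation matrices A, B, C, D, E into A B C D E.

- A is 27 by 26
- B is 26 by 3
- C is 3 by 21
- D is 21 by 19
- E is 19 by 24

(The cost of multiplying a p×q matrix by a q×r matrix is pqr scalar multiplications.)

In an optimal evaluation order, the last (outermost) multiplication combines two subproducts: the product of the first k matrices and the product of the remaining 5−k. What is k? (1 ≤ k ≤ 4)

Adjacent pairs: AB = 27·26·3 = 2106; BC = 26·3·21 = 1638; CD = 3·21·19 = 1197; DE = 21·19·24 = 9576.
Length 3: A..C: k=1: 0+1638+27·26·21=16380; k=2: 2106+0+27·3·21=3807 → min 3807 | B..D: k=2: 0+1197+26·3·19=2679; k=3: 1638+0+26·21·19=12012 → min 2679 | C..E: k=3: 0+9576+3·21·24=11088; k=4: 1197+0+3·19·24=2565 → min 2565.
Length 4: A..D: k=1: 0+2679+27·26·19=16017; k=2: 2106+1197+27·3·19=4842; k=3: 3807+0+27·21·19=14580 → min 4842 | B..E: k=2: 0+2565+26·3·24=4437; k=3: 1638+9576+26·21·24=24318; k=4: 2679+0+26·19·24=14535 → min 4437.
Top-level splits: k=1: (A..A)·(B..E) → 0+4437+27·26·24 = 21285; k=2: (A..B)·(C..E) → 2106+2565+27·3·24 = 6615; k=3: (A..C)·(D..E) → 3807+9576+27·21·24 = 26991; k=4: (A..D)·(E..E) → 4842+0+27·19·24 = 17154.
Best split is after B, i.e. k = 2.

2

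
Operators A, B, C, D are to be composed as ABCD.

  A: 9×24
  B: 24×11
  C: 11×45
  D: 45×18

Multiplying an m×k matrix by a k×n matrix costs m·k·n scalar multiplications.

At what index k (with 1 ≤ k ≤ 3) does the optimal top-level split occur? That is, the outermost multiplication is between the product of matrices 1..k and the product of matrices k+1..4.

2

Adjacent pairs: AB = 9·24·11 = 2376; BC = 24·11·45 = 11880; CD = 11·45·18 = 8910.
Length 3: A..C: k=1: 0+11880+9·24·45=21600; k=2: 2376+0+9·11·45=6831 → min 6831 | B..D: k=2: 0+8910+24·11·18=13662; k=3: 11880+0+24·45·18=31320 → min 13662.
Top-level splits: k=1: (A..A)·(B..D) → 0+13662+9·24·18 = 17550; k=2: (A..B)·(C..D) → 2376+8910+9·11·18 = 13068; k=3: (A..C)·(D..D) → 6831+0+9·45·18 = 14121.
Best split is after B, i.e. k = 2.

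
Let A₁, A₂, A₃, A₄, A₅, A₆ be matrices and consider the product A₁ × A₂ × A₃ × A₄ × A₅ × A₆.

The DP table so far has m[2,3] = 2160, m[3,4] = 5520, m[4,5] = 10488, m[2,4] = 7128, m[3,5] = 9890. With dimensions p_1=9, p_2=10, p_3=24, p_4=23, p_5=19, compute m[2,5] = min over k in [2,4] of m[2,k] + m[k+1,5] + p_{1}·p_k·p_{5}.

11061

m[2,5] = min over k∈[2,4] of m[2,k]+m[k+1,5]+p_{1}·p_k·p_{5}.
k=2: 0 + 9890 + 9·10·19 = 11600; k=3: 2160 + 10488 + 9·24·19 = 16752; k=4: 7128 + 0 + 9·23·19 = 11061.
Minimum: 11061 at k=4.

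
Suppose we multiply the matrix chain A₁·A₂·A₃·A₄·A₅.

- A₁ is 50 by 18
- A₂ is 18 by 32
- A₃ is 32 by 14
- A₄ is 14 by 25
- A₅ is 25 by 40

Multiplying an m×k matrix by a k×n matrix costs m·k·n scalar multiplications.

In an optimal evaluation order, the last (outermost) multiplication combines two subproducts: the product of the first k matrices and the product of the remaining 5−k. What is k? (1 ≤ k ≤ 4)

Adjacent pairs: A₁A₂ = 50·18·32 = 28800; A₂A₃ = 18·32·14 = 8064; A₃A₄ = 32·14·25 = 11200; A₄A₅ = 14·25·40 = 14000.
Length 3: A₁..A₃: k=1: 0+8064+50·18·14=20664; k=2: 28800+0+50·32·14=51200 → min 20664 | A₂..A₄: k=2: 0+11200+18·32·25=25600; k=3: 8064+0+18·14·25=14364 → min 14364 | A₃..A₅: k=3: 0+14000+32·14·40=31920; k=4: 11200+0+32·25·40=43200 → min 31920.
Length 4: A₁..A₄: k=1: 0+14364+50·18·25=36864; k=2: 28800+11200+50·32·25=80000; k=3: 20664+0+50·14·25=38164 → min 36864 | A₂..A₅: k=2: 0+31920+18·32·40=54960; k=3: 8064+14000+18·14·40=32144; k=4: 14364+0+18·25·40=32364 → min 32144.
Top-level splits: k=1: (A₁..A₁)·(A₂..A₅) → 0+32144+50·18·40 = 68144; k=2: (A₁..A₂)·(A₃..A₅) → 28800+31920+50·32·40 = 124720; k=3: (A₁..A₃)·(A₄..A₅) → 20664+14000+50·14·40 = 62664; k=4: (A₁..A₄)·(A₅..A₅) → 36864+0+50·25·40 = 86864.
Best split is after A₃, i.e. k = 3.

3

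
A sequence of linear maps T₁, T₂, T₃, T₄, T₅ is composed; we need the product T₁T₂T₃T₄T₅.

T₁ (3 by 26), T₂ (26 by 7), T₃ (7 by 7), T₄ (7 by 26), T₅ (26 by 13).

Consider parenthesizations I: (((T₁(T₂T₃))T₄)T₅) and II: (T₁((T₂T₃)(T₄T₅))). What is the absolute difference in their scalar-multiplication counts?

Order I = (((T₁(T₂T₃))T₄)T₅): (T₂T₃): 26×7 by 7×7 → 26×7, cost 26·7·7 = 1274; (T₁(T₂T₃)): 3×26 by 26×7 → 3×7, cost 3·26·7 = 546; cumulative 1820; ((T₁(T₂T₃))T₄): 3×7 by 7×26 → 3×26, cost 3·7·26 = 546; cumulative 2366; (((T₁(T₂T₃))T₄)T₅): 3×26 by 26×13 → 3×13, cost 3·26·13 = 1014; cumulative 3380. Total 3380.
Order II = (T₁((T₂T₃)(T₄T₅))): (T₂T₃): 26×7 by 7×7 → 26×7, cost 26·7·7 = 1274; (T₄T₅): 7×26 by 26×13 → 7×13, cost 7·26·13 = 2366; ((T₂T₃)(T₄T₅)): 26×7 by 7×13 → 26×13, cost 26·7·13 = 2366; cumulative 6006; (T₁((T₂T₃)(T₄T₅))): 3×26 by 26×13 → 3×13, cost 3·26·13 = 1014; cumulative 7020. Total 7020.
Difference: |3380 − 7020| = 3640.

3640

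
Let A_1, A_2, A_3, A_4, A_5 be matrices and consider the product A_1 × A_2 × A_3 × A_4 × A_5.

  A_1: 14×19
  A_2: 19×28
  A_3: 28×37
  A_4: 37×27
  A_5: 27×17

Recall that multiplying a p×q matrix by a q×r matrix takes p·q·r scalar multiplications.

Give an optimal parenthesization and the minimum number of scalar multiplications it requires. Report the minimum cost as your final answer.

42364

Adjacent pairs: A_1A_2 = 14·19·28 = 7448; A_2A_3 = 19·28·37 = 19684; A_3A_4 = 28·37·27 = 27972; A_4A_5 = 37·27·17 = 16983.
Length 3: A_1..A_3: k=1: 0+19684+14·19·37=29526; k=2: 7448+0+14·28·37=21952 → min 21952 | A_2..A_4: k=2: 0+27972+19·28·27=42336; k=3: 19684+0+19·37·27=38665 → min 38665 | A_3..A_5: k=3: 0+16983+28·37·17=34595; k=4: 27972+0+28·27·17=40824 → min 34595.
Length 4: A_1..A_4: k=1: 0+38665+14·19·27=45847; k=2: 7448+27972+14·28·27=46004; k=3: 21952+0+14·37·27=35938 → min 35938 | A_2..A_5: k=2: 0+34595+19·28·17=43639; k=3: 19684+16983+19·37·17=48618; k=4: 38665+0+19·27·17=47386 → min 43639.
Length 5: A_1..A_5: k=1: 0+43639+14·19·17=48161; k=2: 7448+34595+14·28·17=48707; k=3: 21952+16983+14·37·17=47741; k=4: 35938+0+14·27·17=42364 → min 42364.
Optimal parenthesization: ((((A_1 × A_2) × A_3) × A_4) × A_5) with cost 42364.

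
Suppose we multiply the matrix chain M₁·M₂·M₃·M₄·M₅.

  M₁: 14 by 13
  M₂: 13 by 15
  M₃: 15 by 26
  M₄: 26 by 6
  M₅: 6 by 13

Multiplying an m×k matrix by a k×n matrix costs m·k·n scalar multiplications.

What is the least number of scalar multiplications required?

Adjacent pairs: M₁M₂ = 14·13·15 = 2730; M₂M₃ = 13·15·26 = 5070; M₃M₄ = 15·26·6 = 2340; M₄M₅ = 26·6·13 = 2028.
Length 3: M₁..M₃: k=1: 0+5070+14·13·26=9802; k=2: 2730+0+14·15·26=8190 → min 8190 | M₂..M₄: k=2: 0+2340+13·15·6=3510; k=3: 5070+0+13·26·6=7098 → min 3510 | M₃..M₅: k=3: 0+2028+15·26·13=7098; k=4: 2340+0+15·6·13=3510 → min 3510.
Length 4: M₁..M₄: k=1: 0+3510+14·13·6=4602; k=2: 2730+2340+14·15·6=6330; k=3: 8190+0+14·26·6=10374 → min 4602 | M₂..M₅: k=2: 0+3510+13·15·13=6045; k=3: 5070+2028+13·26·13=11492; k=4: 3510+0+13·6·13=4524 → min 4524.
Length 5: M₁..M₅: k=1: 0+4524+14·13·13=6890; k=2: 2730+3510+14·15·13=8970; k=3: 8190+2028+14·26·13=14950; k=4: 4602+0+14·6·13=5694 → min 5694.
Optimal order: ((M₁·(M₂·(M₃·M₄)))·M₅) with cost 5694.

5694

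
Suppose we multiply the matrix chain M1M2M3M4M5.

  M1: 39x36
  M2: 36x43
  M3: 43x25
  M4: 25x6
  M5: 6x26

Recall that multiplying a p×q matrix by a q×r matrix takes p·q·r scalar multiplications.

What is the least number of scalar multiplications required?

Adjacent pairs: M1M2 = 39·36·43 = 60372; M2M3 = 36·43·25 = 38700; M3M4 = 43·25·6 = 6450; M4M5 = 25·6·26 = 3900.
Length 3: M1..M3: k=1: 0+38700+39·36·25=73800; k=2: 60372+0+39·43·25=102297 → min 73800 | M2..M4: k=2: 0+6450+36·43·6=15738; k=3: 38700+0+36·25·6=44100 → min 15738 | M3..M5: k=3: 0+3900+43·25·26=31850; k=4: 6450+0+43·6·26=13158 → min 13158.
Length 4: M1..M4: k=1: 0+15738+39·36·6=24162; k=2: 60372+6450+39·43·6=76884; k=3: 73800+0+39·25·6=79650 → min 24162 | M2..M5: k=2: 0+13158+36·43·26=53406; k=3: 38700+3900+36·25·26=66000; k=4: 15738+0+36·6·26=21354 → min 21354.
Length 5: M1..M5: k=1: 0+21354+39·36·26=57858; k=2: 60372+13158+39·43·26=117132; k=3: 73800+3900+39·25·26=103050; k=4: 24162+0+39·6·26=30246 → min 30246.
Optimal order: ((M1(M2(M3M4)))M5) with cost 30246.

30246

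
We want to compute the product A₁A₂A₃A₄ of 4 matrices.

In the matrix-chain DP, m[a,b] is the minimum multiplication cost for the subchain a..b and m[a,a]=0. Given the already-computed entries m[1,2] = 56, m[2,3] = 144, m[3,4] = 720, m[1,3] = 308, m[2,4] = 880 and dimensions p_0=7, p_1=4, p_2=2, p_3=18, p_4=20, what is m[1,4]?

1056

m[1,4] = min over k∈[1,3] of m[1,k]+m[k+1,4]+p_{0}·p_k·p_{4}.
k=1: 0 + 880 + 7·4·20 = 1440; k=2: 56 + 720 + 7·2·20 = 1056; k=3: 308 + 0 + 7·18·20 = 2828.
Minimum: 1056 at k=2.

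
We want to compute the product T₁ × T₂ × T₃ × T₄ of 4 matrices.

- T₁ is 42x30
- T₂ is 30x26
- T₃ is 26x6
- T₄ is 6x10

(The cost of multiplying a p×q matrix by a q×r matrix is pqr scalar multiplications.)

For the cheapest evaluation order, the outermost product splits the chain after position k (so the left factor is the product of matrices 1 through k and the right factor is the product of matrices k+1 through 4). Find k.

Adjacent pairs: T₁T₂ = 42·30·26 = 32760; T₂T₃ = 30·26·6 = 4680; T₃T₄ = 26·6·10 = 1560.
Length 3: T₁..T₃: k=1: 0+4680+42·30·6=12240; k=2: 32760+0+42·26·6=39312 → min 12240 | T₂..T₄: k=2: 0+1560+30·26·10=9360; k=3: 4680+0+30·6·10=6480 → min 6480.
Top-level splits: k=1: (T₁..T₁)·(T₂..T₄) → 0+6480+42·30·10 = 19080; k=2: (T₁..T₂)·(T₃..T₄) → 32760+1560+42·26·10 = 45240; k=3: (T₁..T₃)·(T₄..T₄) → 12240+0+42·6·10 = 14760.
Best split is after T₃, i.e. k = 3.

3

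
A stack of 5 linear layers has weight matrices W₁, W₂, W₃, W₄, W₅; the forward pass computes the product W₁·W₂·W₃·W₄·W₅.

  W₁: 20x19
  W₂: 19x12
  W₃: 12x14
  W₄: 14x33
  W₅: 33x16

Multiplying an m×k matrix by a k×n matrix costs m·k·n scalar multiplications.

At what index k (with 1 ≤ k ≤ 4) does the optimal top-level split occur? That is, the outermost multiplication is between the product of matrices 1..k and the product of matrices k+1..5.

2

Adjacent pairs: W₁W₂ = 20·19·12 = 4560; W₂W₃ = 19·12·14 = 3192; W₃W₄ = 12·14·33 = 5544; W₄W₅ = 14·33·16 = 7392.
Length 3: W₁..W₃: k=1: 0+3192+20·19·14=8512; k=2: 4560+0+20·12·14=7920 → min 7920 | W₂..W₄: k=2: 0+5544+19·12·33=13068; k=3: 3192+0+19·14·33=11970 → min 11970 | W₃..W₅: k=3: 0+7392+12·14·16=10080; k=4: 5544+0+12·33·16=11880 → min 10080.
Length 4: W₁..W₄: k=1: 0+11970+20·19·33=24510; k=2: 4560+5544+20·12·33=18024; k=3: 7920+0+20·14·33=17160 → min 17160 | W₂..W₅: k=2: 0+10080+19·12·16=13728; k=3: 3192+7392+19·14·16=14840; k=4: 11970+0+19·33·16=22002 → min 13728.
Top-level splits: k=1: (W₁..W₁)·(W₂..W₅) → 0+13728+20·19·16 = 19808; k=2: (W₁..W₂)·(W₃..W₅) → 4560+10080+20·12·16 = 18480; k=3: (W₁..W₃)·(W₄..W₅) → 7920+7392+20·14·16 = 19792; k=4: (W₁..W₄)·(W₅..W₅) → 17160+0+20·33·16 = 27720.
Best split is after W₂, i.e. k = 2.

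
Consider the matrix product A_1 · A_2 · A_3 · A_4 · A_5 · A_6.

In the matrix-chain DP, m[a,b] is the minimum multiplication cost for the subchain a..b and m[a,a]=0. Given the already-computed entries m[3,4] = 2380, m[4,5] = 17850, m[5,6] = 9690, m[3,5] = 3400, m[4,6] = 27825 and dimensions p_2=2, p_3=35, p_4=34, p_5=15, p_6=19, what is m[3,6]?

3970

m[3,6] = min over k∈[3,5] of m[3,k]+m[k+1,6]+p_{2}·p_k·p_{6}.
k=3: 0 + 27825 + 2·35·19 = 29155; k=4: 2380 + 9690 + 2·34·19 = 13362; k=5: 3400 + 0 + 2·15·19 = 3970.
Minimum: 3970 at k=5.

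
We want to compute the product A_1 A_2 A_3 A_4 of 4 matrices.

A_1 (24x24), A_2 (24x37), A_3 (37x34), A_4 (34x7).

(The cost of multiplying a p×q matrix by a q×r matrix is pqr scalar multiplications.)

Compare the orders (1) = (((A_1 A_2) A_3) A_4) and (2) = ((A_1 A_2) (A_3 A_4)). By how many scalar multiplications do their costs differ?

20882

Order (1) = (((A_1 A_2) A_3) A_4): (A_1 A_2): 24×24 by 24×37 → 24×37, cost 24·24·37 = 21312; ((A_1 A_2) A_3): 24×37 by 37×34 → 24×34, cost 24·37·34 = 30192; cumulative 51504; (((A_1 A_2) A_3) A_4): 24×34 by 34×7 → 24×7, cost 24·34·7 = 5712; cumulative 57216. Total 57216.
Order (2) = ((A_1 A_2) (A_3 A_4)): (A_1 A_2): 24×24 by 24×37 → 24×37, cost 24·24·37 = 21312; (A_3 A_4): 37×34 by 34×7 → 37×7, cost 37·34·7 = 8806; ((A_1 A_2) (A_3 A_4)): 24×37 by 37×7 → 24×7, cost 24·37·7 = 6216; cumulative 36334. Total 36334.
Difference: |57216 − 36334| = 20882.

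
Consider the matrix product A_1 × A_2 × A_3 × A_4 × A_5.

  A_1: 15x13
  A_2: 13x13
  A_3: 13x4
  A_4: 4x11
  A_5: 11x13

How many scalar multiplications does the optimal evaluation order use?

Adjacent pairs: A_1A_2 = 15·13·13 = 2535; A_2A_3 = 13·13·4 = 676; A_3A_4 = 13·4·11 = 572; A_4A_5 = 4·11·13 = 572.
Length 3: A_1..A_3: k=1: 0+676+15·13·4=1456; k=2: 2535+0+15·13·4=3315 → min 1456 | A_2..A_4: k=2: 0+572+13·13·11=2431; k=3: 676+0+13·4·11=1248 → min 1248 | A_3..A_5: k=3: 0+572+13·4·13=1248; k=4: 572+0+13·11·13=2431 → min 1248.
Length 4: A_1..A_4: k=1: 0+1248+15·13·11=3393; k=2: 2535+572+15·13·11=5252; k=3: 1456+0+15·4·11=2116 → min 2116 | A_2..A_5: k=2: 0+1248+13·13·13=3445; k=3: 676+572+13·4·13=1924; k=4: 1248+0+13·11·13=3107 → min 1924.
Length 5: A_1..A_5: k=1: 0+1924+15·13·13=4459; k=2: 2535+1248+15·13·13=6318; k=3: 1456+572+15·4·13=2808; k=4: 2116+0+15·11·13=4261 → min 2808.
Optimal order: ((A_1 × (A_2 × A_3)) × (A_4 × A_5)) with cost 2808.

2808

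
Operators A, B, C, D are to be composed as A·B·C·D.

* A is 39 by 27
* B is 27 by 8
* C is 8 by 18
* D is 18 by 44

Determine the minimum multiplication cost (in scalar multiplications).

Adjacent pairs: AB = 39·27·8 = 8424; BC = 27·8·18 = 3888; CD = 8·18·44 = 6336.
Length 3: A..C: k=1: 0+3888+39·27·18=22842; k=2: 8424+0+39·8·18=14040 → min 14040 | B..D: k=2: 0+6336+27·8·44=15840; k=3: 3888+0+27·18·44=25272 → min 15840.
Length 4: A..D: k=1: 0+15840+39·27·44=62172; k=2: 8424+6336+39·8·44=28488; k=3: 14040+0+39·18·44=44928 → min 28488.
Optimal order: ((A·B)·(C·D)) with cost 28488.

28488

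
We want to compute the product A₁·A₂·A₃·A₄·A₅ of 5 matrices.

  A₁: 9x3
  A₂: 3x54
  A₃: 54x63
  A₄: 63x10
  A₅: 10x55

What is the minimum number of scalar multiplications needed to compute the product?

Adjacent pairs: A₁A₂ = 9·3·54 = 1458; A₂A₃ = 3·54·63 = 10206; A₃A₄ = 54·63·10 = 34020; A₄A₅ = 63·10·55 = 34650.
Length 3: A₁..A₃: k=1: 0+10206+9·3·63=11907; k=2: 1458+0+9·54·63=32076 → min 11907 | A₂..A₄: k=2: 0+34020+3·54·10=35640; k=3: 10206+0+3·63·10=12096 → min 12096 | A₃..A₅: k=3: 0+34650+54·63·55=221760; k=4: 34020+0+54·10·55=63720 → min 63720.
Length 4: A₁..A₄: k=1: 0+12096+9·3·10=12366; k=2: 1458+34020+9·54·10=40338; k=3: 11907+0+9·63·10=17577 → min 12366 | A₂..A₅: k=2: 0+63720+3·54·55=72630; k=3: 10206+34650+3·63·55=55251; k=4: 12096+0+3·10·55=13746 → min 13746.
Length 5: A₁..A₅: k=1: 0+13746+9·3·55=15231; k=2: 1458+63720+9·54·55=91908; k=3: 11907+34650+9·63·55=77742; k=4: 12366+0+9·10·55=17316 → min 15231.
Optimal order: (A₁·(((A₂·A₃)·A₄)·A₅)) with cost 15231.

15231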